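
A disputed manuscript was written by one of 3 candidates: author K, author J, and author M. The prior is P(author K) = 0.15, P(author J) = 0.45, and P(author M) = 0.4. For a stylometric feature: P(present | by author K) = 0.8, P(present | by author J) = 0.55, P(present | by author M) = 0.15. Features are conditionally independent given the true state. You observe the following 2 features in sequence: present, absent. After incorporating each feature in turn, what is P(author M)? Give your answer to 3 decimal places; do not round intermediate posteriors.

After 'present': normaliser = 0.8·0.1500 + 0.55·0.4500 + 0.15·0.4000; P(author K) ≈ 0.2807, P(author J) ≈ 0.5789, P(author M) ≈ 0.1404
After 'absent': normaliser = 0.2·0.2807 + 0.45·0.5789 + 0.85·0.1404; P(author K) ≈ 0.1288, P(author J) ≈ 0.5976, P(author M) ≈ 0.2736

0.274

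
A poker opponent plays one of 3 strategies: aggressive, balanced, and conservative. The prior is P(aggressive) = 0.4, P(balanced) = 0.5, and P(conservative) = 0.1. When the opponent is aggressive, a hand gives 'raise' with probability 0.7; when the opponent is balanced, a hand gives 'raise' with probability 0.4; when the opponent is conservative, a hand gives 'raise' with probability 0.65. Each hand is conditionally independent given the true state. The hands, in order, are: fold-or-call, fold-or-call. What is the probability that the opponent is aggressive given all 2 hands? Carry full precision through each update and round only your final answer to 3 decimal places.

After 'fold-or-call': normaliser = 0.3·0.4000 + 0.6·0.5000 + 0.35·0.1000; P(aggressive) ≈ 0.2637, P(balanced) ≈ 0.6593, P(conservative) ≈ 0.0769
After 'fold-or-call': normaliser = 0.3·0.2637 + 0.6·0.6593 + 0.35·0.0769; P(aggressive) ≈ 0.1577, P(balanced) ≈ 0.7886, P(conservative) ≈ 0.0537

0.158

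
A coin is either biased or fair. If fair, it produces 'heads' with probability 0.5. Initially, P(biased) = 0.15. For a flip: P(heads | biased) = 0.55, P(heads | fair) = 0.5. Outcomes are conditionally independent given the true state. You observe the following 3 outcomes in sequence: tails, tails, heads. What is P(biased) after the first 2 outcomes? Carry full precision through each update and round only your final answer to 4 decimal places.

After 'tails': P(biased) = 0.45·0.1500 / (0.45·0.1500 + 0.5·0.8500) ≈ 0.1371
After 'tails': P(biased) = 0.45·0.1371 / (0.45·0.1371 + 0.5·0.8629) ≈ 0.1251

0.1251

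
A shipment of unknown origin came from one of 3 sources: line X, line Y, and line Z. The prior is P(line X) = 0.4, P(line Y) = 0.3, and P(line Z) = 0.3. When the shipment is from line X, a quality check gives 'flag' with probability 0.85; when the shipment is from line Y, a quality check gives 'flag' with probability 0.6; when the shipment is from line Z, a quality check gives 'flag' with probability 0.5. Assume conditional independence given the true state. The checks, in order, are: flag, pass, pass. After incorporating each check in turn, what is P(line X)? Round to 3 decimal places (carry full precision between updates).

After 'flag': normaliser = 0.85·0.4000 + 0.6·0.3000 + 0.5·0.3000; P(line X) ≈ 0.5075, P(line Y) ≈ 0.2687, P(line Z) ≈ 0.2239
After 'pass': normaliser = 0.15·0.5075 + 0.4·0.2687 + 0.5·0.2239; P(line X) ≈ 0.2576, P(line Y) ≈ 0.3636, P(line Z) ≈ 0.3788
After 'pass': normaliser = 0.15·0.2576 + 0.4·0.3636 + 0.5·0.3788; P(line X) ≈ 0.1034, P(line Y) ≈ 0.3895, P(line Z) ≈ 0.5071

0.103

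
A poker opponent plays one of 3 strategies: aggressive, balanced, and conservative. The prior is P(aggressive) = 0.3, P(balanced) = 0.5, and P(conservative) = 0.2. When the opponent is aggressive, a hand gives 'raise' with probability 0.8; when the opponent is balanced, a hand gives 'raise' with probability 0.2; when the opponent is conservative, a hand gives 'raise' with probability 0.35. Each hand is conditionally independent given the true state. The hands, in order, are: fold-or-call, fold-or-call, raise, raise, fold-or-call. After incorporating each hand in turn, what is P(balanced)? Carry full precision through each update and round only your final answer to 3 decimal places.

0.553

Apply Bayes' rule sequentially, carrying P(balanced) forward.
After 'fold-or-call': normaliser = 0.2·0.3000 + 0.8·0.5000 + 0.65·0.2000; P(aggressive) ≈ 0.1017, P(balanced) ≈ 0.6780, P(conservative) ≈ 0.2203
After 'fold-or-call': normaliser = 0.2·0.1017 + 0.8·0.6780 + 0.65·0.2203; P(aggressive) ≈ 0.0288, P(balanced) ≈ 0.7683, P(conservative) ≈ 0.2029
After 'raise': normaliser = 0.8·0.0288 + 0.2·0.7683 + 0.35·0.2029; P(aggressive) ≈ 0.0930, P(balanced) ≈ 0.6203, P(conservative) ≈ 0.2866
After 'raise': normaliser = 0.8·0.0930 + 0.2·0.6203 + 0.35·0.2866; P(aggressive) ≈ 0.2491, P(balanced) ≈ 0.4152, P(conservative) ≈ 0.3357
After 'fold-or-call': normaliser = 0.2·0.2491 + 0.8·0.4152 + 0.65·0.3357; P(aggressive) ≈ 0.0830, P(balanced) ≈ 0.5534, P(conservative) ≈ 0.3636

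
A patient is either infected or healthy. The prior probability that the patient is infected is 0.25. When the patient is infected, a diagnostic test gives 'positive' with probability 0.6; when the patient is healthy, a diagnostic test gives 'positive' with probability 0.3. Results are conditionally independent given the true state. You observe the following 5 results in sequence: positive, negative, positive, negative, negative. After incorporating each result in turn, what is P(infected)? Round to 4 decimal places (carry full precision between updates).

After 'positive': P(infected) = 0.6·0.2500 / (0.6·0.2500 + 0.3·0.7500) ≈ 0.4000
After 'negative': P(infected) = 0.4·0.4000 / (0.4·0.4000 + 0.7·0.6000) ≈ 0.2759
After 'positive': P(infected) = 0.6·0.2759 / (0.6·0.2759 + 0.3·0.7241) ≈ 0.4324
After 'negative': P(infected) = 0.4·0.4324 / (0.4·0.4324 + 0.7·0.5676) ≈ 0.3033
After 'negative': P(infected) = 0.4·0.3033 / (0.4·0.3033 + 0.7·0.6967) ≈ 0.1992

0.1992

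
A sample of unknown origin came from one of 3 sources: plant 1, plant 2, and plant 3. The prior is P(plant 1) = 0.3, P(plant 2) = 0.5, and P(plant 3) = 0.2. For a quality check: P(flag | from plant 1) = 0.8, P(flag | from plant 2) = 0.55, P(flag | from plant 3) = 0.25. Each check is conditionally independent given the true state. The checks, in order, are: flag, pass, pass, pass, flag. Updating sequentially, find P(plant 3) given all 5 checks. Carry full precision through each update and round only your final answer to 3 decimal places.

0.256

Each posterior becomes the prior for the next update.
After 'flag': normaliser = 0.8·0.3000 + 0.55·0.5000 + 0.25·0.2000; P(plant 1) ≈ 0.4248, P(plant 2) ≈ 0.4867, P(plant 3) ≈ 0.0885
After 'pass': normaliser = 0.2·0.4248 + 0.45·0.4867 + 0.75·0.0885; P(plant 1) ≈ 0.2294, P(plant 2) ≈ 0.5914, P(plant 3) ≈ 0.1792
After 'pass': normaliser = 0.2·0.2294 + 0.45·0.5914 + 0.75·0.1792; P(plant 1) ≈ 0.1028, P(plant 2) ≈ 0.5961, P(plant 3) ≈ 0.3011
After 'pass': normaliser = 0.2·0.1028 + 0.45·0.5961 + 0.75·0.3011; P(plant 1) ≈ 0.0399, P(plant 2) ≈ 0.5213, P(plant 3) ≈ 0.4388
After 'flag': normaliser = 0.8·0.0399 + 0.55·0.5213 + 0.25·0.4388; P(plant 1) ≈ 0.0746, P(plant 2) ≈ 0.6693, P(plant 3) ≈ 0.2561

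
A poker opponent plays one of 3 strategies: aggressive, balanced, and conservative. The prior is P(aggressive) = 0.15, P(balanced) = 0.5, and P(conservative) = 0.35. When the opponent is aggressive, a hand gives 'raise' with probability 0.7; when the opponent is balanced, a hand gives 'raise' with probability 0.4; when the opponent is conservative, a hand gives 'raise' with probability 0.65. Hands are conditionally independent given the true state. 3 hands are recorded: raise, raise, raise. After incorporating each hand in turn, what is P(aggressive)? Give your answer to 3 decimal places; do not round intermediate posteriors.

0.287

Apply Bayes' rule sequentially, carrying P(aggressive) forward.
After 'raise': normaliser = 0.7·0.1500 + 0.4·0.5000 + 0.65·0.3500; P(aggressive) ≈ 0.1972, P(balanced) ≈ 0.3756, P(conservative) ≈ 0.4272
After 'raise': normaliser = 0.7·0.1972 + 0.4·0.3756 + 0.65·0.4272; P(aggressive) ≈ 0.2439, P(balanced) ≈ 0.2655, P(conservative) ≈ 0.4907
After 'raise': normaliser = 0.7·0.2439 + 0.4·0.2655 + 0.65·0.4907; P(aggressive) ≈ 0.2865, P(balanced) ≈ 0.1782, P(conservative) ≈ 0.5353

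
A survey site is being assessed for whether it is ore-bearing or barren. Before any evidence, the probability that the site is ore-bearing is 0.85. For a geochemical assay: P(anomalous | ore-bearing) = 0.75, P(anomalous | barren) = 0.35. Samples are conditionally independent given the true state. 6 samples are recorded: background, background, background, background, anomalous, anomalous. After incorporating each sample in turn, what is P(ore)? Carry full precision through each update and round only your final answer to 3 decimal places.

After 'background': P(ore) = 0.25·0.8500 / (0.25·0.8500 + 0.65·0.1500) ≈ 0.6855
After 'background': P(ore) = 0.25·0.6855 / (0.25·0.6855 + 0.65·0.3145) ≈ 0.4560
After 'background': P(ore) = 0.25·0.4560 / (0.25·0.4560 + 0.65·0.5440) ≈ 0.2438
After 'background': P(ore) = 0.25·0.2438 / (0.25·0.2438 + 0.65·0.7562) ≈ 0.1103
After 'anomalous': P(ore) = 0.75·0.1103 / (0.75·0.1103 + 0.35·0.8897) ≈ 0.2099
After 'anomalous': P(ore) = 0.75·0.2099 / (0.75·0.2099 + 0.35·0.7901) ≈ 0.3628

0.363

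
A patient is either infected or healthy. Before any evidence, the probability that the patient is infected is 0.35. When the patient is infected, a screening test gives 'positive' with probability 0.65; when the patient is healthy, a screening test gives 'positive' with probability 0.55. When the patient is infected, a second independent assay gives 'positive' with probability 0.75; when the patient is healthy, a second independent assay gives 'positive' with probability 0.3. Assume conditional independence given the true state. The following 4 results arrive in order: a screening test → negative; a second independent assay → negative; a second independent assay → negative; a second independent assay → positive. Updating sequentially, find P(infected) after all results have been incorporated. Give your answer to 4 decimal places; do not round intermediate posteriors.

0.1178

After a screening test='negative': P(infected) = 0.35·0.3500 / (0.35·0.3500 + 0.45·0.6500) ≈ 0.2952
After a second independent assay='negative': P(infected) = 0.25·0.2952 / (0.25·0.2952 + 0.7·0.7048) ≈ 0.1301
After a second independent assay='negative': P(infected) = 0.25·0.1301 / (0.25·0.1301 + 0.7·0.8699) ≈ 0.0507
After a second independent assay='positive': P(infected) = 0.75·0.0507 / (0.75·0.0507 + 0.3·0.9493) ≈ 0.1178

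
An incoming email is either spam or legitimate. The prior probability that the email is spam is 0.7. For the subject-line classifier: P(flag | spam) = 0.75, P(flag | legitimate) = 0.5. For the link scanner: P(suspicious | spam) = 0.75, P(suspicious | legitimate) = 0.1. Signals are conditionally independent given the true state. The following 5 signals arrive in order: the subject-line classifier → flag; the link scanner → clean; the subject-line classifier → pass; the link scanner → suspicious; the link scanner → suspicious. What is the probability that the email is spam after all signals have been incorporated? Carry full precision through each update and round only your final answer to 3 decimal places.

Apply Bayes' rule sequentially, carrying P(spam) forward.
After the subject-line classifier='flag': P(spam) = 0.75·0.7000 / (0.75·0.7000 + 0.5·0.3000) ≈ 0.7778
After the link scanner='clean': P(spam) = 0.25·0.7778 / (0.25·0.7778 + 0.9·0.2222) ≈ 0.4930
After the subject-line classifier='pass': P(spam) = 0.25·0.4930 / (0.25·0.4930 + 0.5·0.5070) ≈ 0.3271
After the link scanner='suspicious': P(spam) = 0.75·0.3271 / (0.75·0.3271 + 0.1·0.6729) ≈ 0.7848
After the link scanner='suspicious': P(spam) = 0.75·0.7848 / (0.75·0.7848 + 0.1·0.2152) ≈ 0.9647

0.965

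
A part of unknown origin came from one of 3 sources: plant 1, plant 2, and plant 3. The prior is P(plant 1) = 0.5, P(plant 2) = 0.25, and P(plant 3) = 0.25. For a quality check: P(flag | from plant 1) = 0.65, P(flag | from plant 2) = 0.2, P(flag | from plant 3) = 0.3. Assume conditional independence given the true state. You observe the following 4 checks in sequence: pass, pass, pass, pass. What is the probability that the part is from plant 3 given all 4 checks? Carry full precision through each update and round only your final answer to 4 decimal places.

0.3532

Apply Bayes' rule sequentially, carrying P(plant 3) forward.
After 'pass': normaliser = 0.35·0.5000 + 0.8·0.2500 + 0.7·0.2500; P(plant 1) ≈ 0.3182, P(plant 2) ≈ 0.3636, P(plant 3) ≈ 0.3182
After 'pass': normaliser = 0.35·0.3182 + 0.8·0.3636 + 0.7·0.3182; P(plant 1) ≈ 0.1782, P(plant 2) ≈ 0.4655, P(plant 3) ≈ 0.3564
After 'pass': normaliser = 0.35·0.1782 + 0.8·0.4655 + 0.7·0.3564; P(plant 1) ≈ 0.0912, P(plant 2) ≈ 0.5442, P(plant 3) ≈ 0.3646
After 'pass': normaliser = 0.35·0.0912 + 0.8·0.5442 + 0.7·0.3646; P(plant 1) ≈ 0.0442, P(plant 2) ≈ 0.6026, P(plant 3) ≈ 0.3532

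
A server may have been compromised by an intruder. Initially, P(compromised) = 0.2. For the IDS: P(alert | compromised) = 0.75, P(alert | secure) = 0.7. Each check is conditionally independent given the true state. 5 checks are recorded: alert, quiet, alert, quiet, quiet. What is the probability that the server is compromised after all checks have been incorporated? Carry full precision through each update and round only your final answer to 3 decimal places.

After 'alert': P(compromised) = 0.75·0.2000 / (0.75·0.2000 + 0.7·0.8000) ≈ 0.2113
After 'quiet': P(compromised) = 0.25·0.2113 / (0.25·0.2113 + 0.3·0.7887) ≈ 0.1825
After 'alert': P(compromised) = 0.75·0.1825 / (0.75·0.1825 + 0.7·0.8175) ≈ 0.1930
After 'quiet': P(compromised) = 0.25·0.1930 / (0.25·0.1930 + 0.3·0.8070) ≈ 0.1662
After 'quiet': P(compromised) = 0.25·0.1662 / (0.25·0.1662 + 0.3·0.8338) ≈ 0.1424

0.142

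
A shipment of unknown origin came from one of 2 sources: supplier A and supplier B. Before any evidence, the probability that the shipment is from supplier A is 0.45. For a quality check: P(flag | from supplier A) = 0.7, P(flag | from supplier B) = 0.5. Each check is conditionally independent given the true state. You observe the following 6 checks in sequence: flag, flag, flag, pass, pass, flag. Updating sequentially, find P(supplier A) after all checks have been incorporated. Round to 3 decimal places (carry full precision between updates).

0.531

After 'flag': P(supplier A) = 0.7·0.4500 / (0.7·0.4500 + 0.5·0.5500) ≈ 0.5339
After 'flag': P(supplier A) = 0.7·0.5339 / (0.7·0.5339 + 0.5·0.4661) ≈ 0.6159
After 'flag': P(supplier A) = 0.7·0.6159 / (0.7·0.6159 + 0.5·0.3841) ≈ 0.6918
After 'pass': P(supplier A) = 0.3·0.6918 / (0.3·0.6918 + 0.5·0.3082) ≈ 0.5739
After 'pass': P(supplier A) = 0.3·0.5739 / (0.3·0.5739 + 0.5·0.4261) ≈ 0.4470
After 'flag': P(supplier A) = 0.7·0.4470 / (0.7·0.4470 + 0.5·0.5530) ≈ 0.5309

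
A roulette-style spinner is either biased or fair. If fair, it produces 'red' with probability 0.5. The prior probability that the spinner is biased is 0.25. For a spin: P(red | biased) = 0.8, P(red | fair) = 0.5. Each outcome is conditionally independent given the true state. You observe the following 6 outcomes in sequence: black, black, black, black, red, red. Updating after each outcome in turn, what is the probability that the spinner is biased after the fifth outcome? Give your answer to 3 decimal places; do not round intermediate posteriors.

Each posterior becomes the prior for the next update.
After 'black': P(biased) = 0.2·0.2500 / (0.2·0.2500 + 0.5·0.7500) ≈ 0.1176
After 'black': P(biased) = 0.2·0.1176 / (0.2·0.1176 + 0.5·0.8824) ≈ 0.0506
After 'black': P(biased) = 0.2·0.0506 / (0.2·0.0506 + 0.5·0.9494) ≈ 0.0209
After 'black': P(biased) = 0.2·0.0209 / (0.2·0.0209 + 0.5·0.9791) ≈ 0.0085
After 'red': P(biased) = 0.8·0.0085 / (0.8·0.0085 + 0.5·0.9915) ≈ 0.0135

0.013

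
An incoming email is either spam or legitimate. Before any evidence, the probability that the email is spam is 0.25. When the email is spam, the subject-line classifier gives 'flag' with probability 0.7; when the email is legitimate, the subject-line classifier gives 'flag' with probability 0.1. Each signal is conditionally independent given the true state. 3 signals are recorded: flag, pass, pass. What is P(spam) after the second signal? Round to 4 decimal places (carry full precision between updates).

After 'flag': P(spam) = 0.7·0.2500 / (0.7·0.2500 + 0.1·0.7500) ≈ 0.7000
After 'pass': P(spam) = 0.3·0.7000 / (0.3·0.7000 + 0.9·0.3000) ≈ 0.4375

0.4375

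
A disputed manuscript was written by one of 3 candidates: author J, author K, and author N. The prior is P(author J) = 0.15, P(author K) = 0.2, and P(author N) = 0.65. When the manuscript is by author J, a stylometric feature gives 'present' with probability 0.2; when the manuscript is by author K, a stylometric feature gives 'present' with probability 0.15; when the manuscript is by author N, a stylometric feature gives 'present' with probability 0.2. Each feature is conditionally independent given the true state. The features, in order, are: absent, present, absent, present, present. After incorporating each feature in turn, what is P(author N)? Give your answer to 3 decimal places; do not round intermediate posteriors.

0.726

Each posterior becomes the prior for the next update.
After 'absent': normaliser = 0.8·0.1500 + 0.85·0.2000 + 0.8·0.6500; P(author J) ≈ 0.1481, P(author K) ≈ 0.2099, P(author N) ≈ 0.6420
After 'present': normaliser = 0.2·0.1481 + 0.15·0.2099 + 0.2·0.6420; P(author J) ≈ 0.1564, P(author K) ≈ 0.1661, P(author N) ≈ 0.6775
After 'absent': normaliser = 0.8·0.1564 + 0.85·0.1661 + 0.8·0.6775; P(author J) ≈ 0.1547, P(author K) ≈ 0.1747, P(author N) ≈ 0.6706
After 'present': normaliser = 0.2·0.1547 + 0.15·0.1747 + 0.2·0.6706; P(author J) ≈ 0.1618, P(author K) ≈ 0.1370, P(author N) ≈ 0.7012
After 'present': normaliser = 0.2·0.1618 + 0.15·0.1370 + 0.2·0.7012; P(author J) ≈ 0.1676, P(author K) ≈ 0.1064, P(author N) ≈ 0.7261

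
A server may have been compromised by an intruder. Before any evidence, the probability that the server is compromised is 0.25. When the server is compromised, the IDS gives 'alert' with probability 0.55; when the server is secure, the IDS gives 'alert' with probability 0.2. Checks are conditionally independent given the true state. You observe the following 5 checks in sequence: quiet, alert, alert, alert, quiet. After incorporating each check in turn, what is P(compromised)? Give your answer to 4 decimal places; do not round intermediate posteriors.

0.6869

After 'quiet': P(compromised) = 0.45·0.2500 / (0.45·0.2500 + 0.8·0.7500) ≈ 0.1579
After 'alert': P(compromised) = 0.55·0.1579 / (0.55·0.1579 + 0.2·0.8421) ≈ 0.3402
After 'alert': P(compromised) = 0.55·0.3402 / (0.55·0.3402 + 0.2·0.6598) ≈ 0.5864
After 'alert': P(compromised) = 0.55·0.5864 / (0.55·0.5864 + 0.2·0.4136) ≈ 0.7959
After 'quiet': P(compromised) = 0.45·0.7959 / (0.45·0.7959 + 0.8·0.2041) ≈ 0.6869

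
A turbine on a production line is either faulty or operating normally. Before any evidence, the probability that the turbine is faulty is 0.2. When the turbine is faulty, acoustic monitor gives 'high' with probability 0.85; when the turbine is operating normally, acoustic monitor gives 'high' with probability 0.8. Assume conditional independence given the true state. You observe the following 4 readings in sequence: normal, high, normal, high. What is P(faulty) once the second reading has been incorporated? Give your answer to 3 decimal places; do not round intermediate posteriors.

0.166

After 'normal': P(faulty) = 0.15·0.2000 / (0.15·0.2000 + 0.2·0.8000) ≈ 0.1579
After 'high': P(faulty) = 0.85·0.1579 / (0.85·0.1579 + 0.8·0.8421) ≈ 0.1661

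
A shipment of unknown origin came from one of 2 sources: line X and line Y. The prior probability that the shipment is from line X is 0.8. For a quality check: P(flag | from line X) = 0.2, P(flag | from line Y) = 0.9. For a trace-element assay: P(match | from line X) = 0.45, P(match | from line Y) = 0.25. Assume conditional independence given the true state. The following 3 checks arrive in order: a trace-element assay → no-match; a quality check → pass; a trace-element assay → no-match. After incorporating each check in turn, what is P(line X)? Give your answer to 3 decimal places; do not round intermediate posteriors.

Each posterior becomes the prior for the next update.
After a trace-element assay='no-match': P(line X) = 0.55·0.8000 / (0.55·0.8000 + 0.75·0.2000) ≈ 0.7458
After a quality check='pass': P(line X) = 0.8·0.7458 / (0.8·0.7458 + 0.1·0.2542) ≈ 0.9591
After a trace-element assay='no-match': P(line X) = 0.55·0.9591 / (0.55·0.9591 + 0.75·0.0409) ≈ 0.9451

0.945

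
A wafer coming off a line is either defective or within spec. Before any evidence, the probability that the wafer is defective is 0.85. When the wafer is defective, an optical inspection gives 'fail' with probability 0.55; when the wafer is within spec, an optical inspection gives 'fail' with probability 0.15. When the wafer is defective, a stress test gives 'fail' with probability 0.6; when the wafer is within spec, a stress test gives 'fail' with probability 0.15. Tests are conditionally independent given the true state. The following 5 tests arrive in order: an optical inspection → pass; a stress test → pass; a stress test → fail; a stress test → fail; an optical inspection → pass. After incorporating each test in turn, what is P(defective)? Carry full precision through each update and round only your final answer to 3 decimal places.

0.923

After an optical inspection='pass': P(defective) = 0.45·0.8500 / (0.45·0.8500 + 0.85·0.1500) ≈ 0.7500
After a stress test='pass': P(defective) = 0.4·0.7500 / (0.4·0.7500 + 0.85·0.2500) ≈ 0.5854
After a stress test='fail': P(defective) = 0.6·0.5854 / (0.6·0.5854 + 0.15·0.4146) ≈ 0.8496
After a stress test='fail': P(defective) = 0.6·0.8496 / (0.6·0.8496 + 0.15·0.1504) ≈ 0.9576
After an optical inspection='pass': P(defective) = 0.45·0.9576 / (0.45·0.9576 + 0.85·0.0424) ≈ 0.9228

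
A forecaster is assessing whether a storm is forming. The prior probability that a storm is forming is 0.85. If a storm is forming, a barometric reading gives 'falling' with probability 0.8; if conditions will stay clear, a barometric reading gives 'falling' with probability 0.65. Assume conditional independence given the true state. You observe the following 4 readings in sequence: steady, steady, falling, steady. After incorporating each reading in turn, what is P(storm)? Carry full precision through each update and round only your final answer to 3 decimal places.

0.565

Apply Bayes' rule sequentially, carrying P(storm) forward.
After 'steady': P(storm) = 0.2·0.8500 / (0.2·0.8500 + 0.35·0.1500) ≈ 0.7640
After 'steady': P(storm) = 0.2·0.7640 / (0.2·0.7640 + 0.35·0.2360) ≈ 0.6492
After 'falling': P(storm) = 0.8·0.6492 / (0.8·0.6492 + 0.65·0.3508) ≈ 0.6949
After 'steady': P(storm) = 0.2·0.6949 / (0.2·0.6949 + 0.35·0.3051) ≈ 0.5655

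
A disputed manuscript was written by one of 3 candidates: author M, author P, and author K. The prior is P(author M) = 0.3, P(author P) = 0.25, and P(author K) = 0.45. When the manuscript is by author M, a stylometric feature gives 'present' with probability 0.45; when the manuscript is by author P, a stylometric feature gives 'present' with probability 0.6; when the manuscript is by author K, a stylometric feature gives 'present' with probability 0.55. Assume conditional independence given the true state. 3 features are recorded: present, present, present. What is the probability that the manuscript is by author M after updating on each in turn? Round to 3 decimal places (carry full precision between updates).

After 'present': normaliser = 0.45·0.3000 + 0.6·0.2500 + 0.55·0.4500; P(author M) ≈ 0.2535, P(author P) ≈ 0.2817, P(author K) ≈ 0.4648
After 'present': normaliser = 0.45·0.2535 + 0.6·0.2817 + 0.55·0.4648; P(author M) ≈ 0.2118, P(author P) ≈ 0.3137, P(author K) ≈ 0.4745
After 'present': normaliser = 0.45·0.2118 + 0.6·0.3137 + 0.55·0.4745; P(author M) ≈ 0.1750, P(author P) ≈ 0.3457, P(author K) ≈ 0.4793

0.175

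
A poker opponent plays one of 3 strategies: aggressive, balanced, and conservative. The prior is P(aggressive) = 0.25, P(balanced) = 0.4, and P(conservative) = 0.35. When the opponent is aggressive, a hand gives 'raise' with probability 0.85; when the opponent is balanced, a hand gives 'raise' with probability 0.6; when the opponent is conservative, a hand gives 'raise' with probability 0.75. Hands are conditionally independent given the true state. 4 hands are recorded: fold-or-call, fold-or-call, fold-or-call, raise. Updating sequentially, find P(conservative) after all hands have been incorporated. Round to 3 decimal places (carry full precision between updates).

Apply Bayes' rule sequentially, carrying P(conservative) forward.
After 'fold-or-call': normaliser = 0.15·0.2500 + 0.4·0.4000 + 0.25·0.3500; P(aggressive) ≈ 0.1316, P(balanced) ≈ 0.5614, P(conservative) ≈ 0.3070
After 'fold-or-call': normaliser = 0.15·0.1316 + 0.4·0.5614 + 0.25·0.3070; P(aggressive) ≈ 0.0615, P(balanced) ≈ 0.6995, P(conservative) ≈ 0.2391
After 'fold-or-call': normaliser = 0.15·0.0615 + 0.4·0.6995 + 0.25·0.2391; P(aggressive) ≈ 0.0264, P(balanced) ≈ 0.8022, P(conservative) ≈ 0.1714
After 'raise': normaliser = 0.85·0.0264 + 0.6·0.8022 + 0.75·0.1714; P(aggressive) ≈ 0.0355, P(balanced) ≈ 0.7612, P(conservative) ≈ 0.2033

0.203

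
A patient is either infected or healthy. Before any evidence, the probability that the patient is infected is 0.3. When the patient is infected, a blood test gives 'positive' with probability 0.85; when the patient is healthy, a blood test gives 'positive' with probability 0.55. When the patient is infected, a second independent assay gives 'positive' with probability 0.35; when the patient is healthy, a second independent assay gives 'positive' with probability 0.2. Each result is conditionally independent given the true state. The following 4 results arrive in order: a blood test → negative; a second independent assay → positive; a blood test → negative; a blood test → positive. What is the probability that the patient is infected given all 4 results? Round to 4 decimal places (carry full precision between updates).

0.1141

Apply Bayes' rule sequentially, carrying P(infected) forward.
After a blood test='negative': P(infected) = 0.15·0.3000 / (0.15·0.3000 + 0.45·0.7000) ≈ 0.1250
After a second independent assay='positive': P(infected) = 0.35·0.1250 / (0.35·0.1250 + 0.2·0.8750) ≈ 0.2000
After a blood test='negative': P(infected) = 0.15·0.2000 / (0.15·0.2000 + 0.45·0.8000) ≈ 0.0769
After a blood test='positive': P(infected) = 0.85·0.0769 / (0.85·0.0769 + 0.55·0.9231) ≈ 0.1141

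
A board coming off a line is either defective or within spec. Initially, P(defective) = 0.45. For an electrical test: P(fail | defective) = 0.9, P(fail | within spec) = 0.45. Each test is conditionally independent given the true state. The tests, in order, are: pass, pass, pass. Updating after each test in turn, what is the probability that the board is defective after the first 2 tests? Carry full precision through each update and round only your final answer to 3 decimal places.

0.026

After 'pass': P(defective) = 0.1·0.4500 / (0.1·0.4500 + 0.55·0.5500) ≈ 0.1295
After 'pass': P(defective) = 0.1·0.1295 / (0.1·0.1295 + 0.55·0.8705) ≈ 0.0263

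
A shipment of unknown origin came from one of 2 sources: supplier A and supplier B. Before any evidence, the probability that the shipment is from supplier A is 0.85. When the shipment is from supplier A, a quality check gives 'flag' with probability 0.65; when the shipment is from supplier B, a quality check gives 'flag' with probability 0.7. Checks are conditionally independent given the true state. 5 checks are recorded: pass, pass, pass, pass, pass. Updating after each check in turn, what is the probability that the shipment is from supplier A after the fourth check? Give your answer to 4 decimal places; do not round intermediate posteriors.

After 'pass': P(supplier A) = 0.35·0.8500 / (0.35·0.8500 + 0.3·0.1500) ≈ 0.8686
After 'pass': P(supplier A) = 0.35·0.8686 / (0.35·0.8686 + 0.3·0.1314) ≈ 0.8852
After 'pass': P(supplier A) = 0.35·0.8852 / (0.35·0.8852 + 0.3·0.1148) ≈ 0.9000
After 'pass': P(supplier A) = 0.35·0.9000 / (0.35·0.9000 + 0.3·0.1000) ≈ 0.9130

0.9130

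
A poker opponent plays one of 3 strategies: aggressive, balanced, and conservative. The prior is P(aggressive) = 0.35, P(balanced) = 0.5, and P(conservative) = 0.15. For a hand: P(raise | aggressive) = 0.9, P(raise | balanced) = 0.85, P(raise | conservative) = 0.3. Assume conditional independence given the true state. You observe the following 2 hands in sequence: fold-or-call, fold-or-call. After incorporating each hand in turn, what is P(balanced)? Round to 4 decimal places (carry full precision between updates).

0.1275

After 'fold-or-call': normaliser = 0.1·0.3500 + 0.15·0.5000 + 0.7·0.1500; P(aggressive) ≈ 0.1628, P(balanced) ≈ 0.3488, P(conservative) ≈ 0.4884
After 'fold-or-call': normaliser = 0.1·0.1628 + 0.15·0.3488 + 0.7·0.4884; P(aggressive) ≈ 0.0397, P(balanced) ≈ 0.1275, P(conservative) ≈ 0.8329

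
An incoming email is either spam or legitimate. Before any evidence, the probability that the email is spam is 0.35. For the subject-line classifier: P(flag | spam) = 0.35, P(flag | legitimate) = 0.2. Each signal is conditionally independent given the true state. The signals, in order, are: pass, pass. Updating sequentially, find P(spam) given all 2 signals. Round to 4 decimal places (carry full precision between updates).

0.2622

After 'pass': P(spam) = 0.65·0.3500 / (0.65·0.3500 + 0.8·0.6500) ≈ 0.3043
After 'pass': P(spam) = 0.65·0.3043 / (0.65·0.3043 + 0.8·0.6957) ≈ 0.2622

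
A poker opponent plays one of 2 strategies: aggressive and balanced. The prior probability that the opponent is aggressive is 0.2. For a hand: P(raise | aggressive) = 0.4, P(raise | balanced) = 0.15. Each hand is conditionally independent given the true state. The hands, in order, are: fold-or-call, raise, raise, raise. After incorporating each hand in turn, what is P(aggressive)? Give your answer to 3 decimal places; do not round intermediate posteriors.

0.770

After 'fold-or-call': P(aggressive) = 0.6·0.2000 / (0.6·0.2000 + 0.85·0.8000) ≈ 0.1500
After 'raise': P(aggressive) = 0.4·0.1500 / (0.4·0.1500 + 0.15·0.8500) ≈ 0.3200
After 'raise': P(aggressive) = 0.4·0.3200 / (0.4·0.3200 + 0.15·0.6800) ≈ 0.5565
After 'raise': P(aggressive) = 0.4·0.5565 / (0.4·0.5565 + 0.15·0.4435) ≈ 0.7699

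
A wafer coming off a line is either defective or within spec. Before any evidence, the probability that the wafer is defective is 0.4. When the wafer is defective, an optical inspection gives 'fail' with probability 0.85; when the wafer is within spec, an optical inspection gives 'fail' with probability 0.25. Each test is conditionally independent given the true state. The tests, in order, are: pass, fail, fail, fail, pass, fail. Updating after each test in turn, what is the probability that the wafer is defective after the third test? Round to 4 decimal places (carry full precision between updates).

After 'pass': P(defective) = 0.15·0.4000 / (0.15·0.4000 + 0.75·0.6000) ≈ 0.1176
After 'fail': P(defective) = 0.85·0.1176 / (0.85·0.1176 + 0.25·0.8824) ≈ 0.3119
After 'fail': P(defective) = 0.85·0.3119 / (0.85·0.3119 + 0.25·0.6881) ≈ 0.6065

0.6065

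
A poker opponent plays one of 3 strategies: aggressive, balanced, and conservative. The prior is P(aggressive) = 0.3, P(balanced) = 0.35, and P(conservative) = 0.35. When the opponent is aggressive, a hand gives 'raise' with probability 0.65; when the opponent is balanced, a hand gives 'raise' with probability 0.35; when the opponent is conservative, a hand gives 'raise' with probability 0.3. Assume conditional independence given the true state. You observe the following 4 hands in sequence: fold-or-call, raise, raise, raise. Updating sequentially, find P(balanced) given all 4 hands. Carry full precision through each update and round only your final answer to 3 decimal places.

After 'fold-or-call': normaliser = 0.35·0.3000 + 0.65·0.3500 + 0.7·0.3500; P(aggressive) ≈ 0.1818, P(balanced) ≈ 0.3939, P(conservative) ≈ 0.4242
After 'raise': normaliser = 0.65·0.1818 + 0.35·0.3939 + 0.3·0.4242; P(aggressive) ≈ 0.3083, P(balanced) ≈ 0.3597, P(conservative) ≈ 0.3320
After 'raise': normaliser = 0.65·0.3083 + 0.35·0.3597 + 0.3·0.3320; P(aggressive) ≈ 0.4705, P(balanced) ≈ 0.2956, P(conservative) ≈ 0.2339
After 'raise': normaliser = 0.65·0.4705 + 0.35·0.2956 + 0.3·0.2339; P(aggressive) ≈ 0.6379, P(balanced) ≈ 0.2158, P(conservative) ≈ 0.1463

0.216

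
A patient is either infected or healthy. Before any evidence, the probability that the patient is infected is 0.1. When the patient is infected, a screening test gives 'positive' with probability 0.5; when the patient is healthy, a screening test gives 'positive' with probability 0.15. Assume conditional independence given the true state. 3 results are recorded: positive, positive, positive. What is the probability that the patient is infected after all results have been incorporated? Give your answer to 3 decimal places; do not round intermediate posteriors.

After 'positive': P(infected) = 0.5·0.1000 / (0.5·0.1000 + 0.15·0.9000) ≈ 0.2703
After 'positive': P(infected) = 0.5·0.2703 / (0.5·0.2703 + 0.15·0.7297) ≈ 0.5525
After 'positive': P(infected) = 0.5·0.5525 / (0.5·0.5525 + 0.15·0.4475) ≈ 0.8045

0.805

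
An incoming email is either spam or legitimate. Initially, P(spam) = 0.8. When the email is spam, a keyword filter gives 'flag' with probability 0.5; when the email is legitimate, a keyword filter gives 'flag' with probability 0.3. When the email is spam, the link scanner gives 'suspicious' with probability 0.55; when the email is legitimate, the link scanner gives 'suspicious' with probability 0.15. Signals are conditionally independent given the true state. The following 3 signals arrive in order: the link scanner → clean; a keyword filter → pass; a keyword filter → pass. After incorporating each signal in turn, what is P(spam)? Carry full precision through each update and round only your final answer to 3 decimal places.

Apply Bayes' rule sequentially, carrying P(spam) forward.
After the link scanner='clean': P(spam) = 0.45·0.8000 / (0.45·0.8000 + 0.85·0.2000) ≈ 0.6792
After a keyword filter='pass': P(spam) = 0.5·0.6792 / (0.5·0.6792 + 0.7·0.3208) ≈ 0.6020
After a keyword filter='pass': P(spam) = 0.5·0.6020 / (0.5·0.6020 + 0.7·0.3980) ≈ 0.5193

0.519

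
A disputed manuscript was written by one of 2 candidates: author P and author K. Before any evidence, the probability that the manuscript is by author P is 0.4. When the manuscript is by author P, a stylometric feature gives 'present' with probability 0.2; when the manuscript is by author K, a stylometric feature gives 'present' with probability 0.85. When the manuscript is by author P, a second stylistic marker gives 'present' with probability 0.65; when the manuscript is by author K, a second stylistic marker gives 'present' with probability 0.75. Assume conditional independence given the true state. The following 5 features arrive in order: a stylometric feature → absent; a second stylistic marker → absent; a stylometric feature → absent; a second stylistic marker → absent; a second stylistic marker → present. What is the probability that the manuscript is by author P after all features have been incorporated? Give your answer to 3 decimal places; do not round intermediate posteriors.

After a stylometric feature='absent': P(author P) = 0.8·0.4000 / (0.8·0.4000 + 0.15·0.6000) ≈ 0.7805
After a second stylistic marker='absent': P(author P) = 0.35·0.7805 / (0.35·0.7805 + 0.25·0.2195) ≈ 0.8327
After a stylometric feature='absent': P(author P) = 0.8·0.8327 / (0.8·0.8327 + 0.15·0.1673) ≈ 0.9637
After a second stylistic marker='absent': P(author P) = 0.35·0.9637 / (0.35·0.9637 + 0.25·0.0363) ≈ 0.9738
After a second stylistic marker='present': P(author P) = 0.65·0.9738 / (0.65·0.9738 + 0.75·0.0262) ≈ 0.9699

0.970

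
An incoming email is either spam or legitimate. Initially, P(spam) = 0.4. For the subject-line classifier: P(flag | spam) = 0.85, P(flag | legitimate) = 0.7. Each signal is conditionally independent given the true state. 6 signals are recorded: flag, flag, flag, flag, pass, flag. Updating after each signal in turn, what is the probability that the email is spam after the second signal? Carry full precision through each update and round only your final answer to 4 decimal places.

Each posterior becomes the prior for the next update.
After 'flag': P(spam) = 0.85·0.4000 / (0.85·0.4000 + 0.7·0.6000) ≈ 0.4474
After 'flag': P(spam) = 0.85·0.4474 / (0.85·0.4474 + 0.7·0.5526) ≈ 0.4957

0.4957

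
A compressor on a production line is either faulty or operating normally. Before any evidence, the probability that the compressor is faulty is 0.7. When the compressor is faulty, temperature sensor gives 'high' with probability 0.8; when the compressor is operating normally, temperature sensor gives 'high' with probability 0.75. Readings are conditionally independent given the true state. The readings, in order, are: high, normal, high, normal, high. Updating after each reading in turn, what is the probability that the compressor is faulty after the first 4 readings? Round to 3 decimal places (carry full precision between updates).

Each posterior becomes the prior for the next update.
After 'high': P(faulty) = 0.8·0.7000 / (0.8·0.7000 + 0.75·0.3000) ≈ 0.7134
After 'normal': P(faulty) = 0.2·0.7134 / (0.2·0.7134 + 0.25·0.2866) ≈ 0.6657
After 'high': P(faulty) = 0.8·0.6657 / (0.8·0.6657 + 0.75·0.3343) ≈ 0.6799
After 'normal': P(faulty) = 0.2·0.6799 / (0.2·0.6799 + 0.25·0.3201) ≈ 0.6295

0.630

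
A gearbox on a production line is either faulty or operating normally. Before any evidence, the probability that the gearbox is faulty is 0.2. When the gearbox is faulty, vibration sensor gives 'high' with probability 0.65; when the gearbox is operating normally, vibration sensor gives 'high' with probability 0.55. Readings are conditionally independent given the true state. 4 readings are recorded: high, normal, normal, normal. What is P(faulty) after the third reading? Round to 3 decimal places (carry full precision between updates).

0.152

After 'high': P(faulty) = 0.65·0.2000 / (0.65·0.2000 + 0.55·0.8000) ≈ 0.2281
After 'normal': P(faulty) = 0.35·0.2281 / (0.35·0.2281 + 0.45·0.7719) ≈ 0.1869
After 'normal': P(faulty) = 0.35·0.1869 / (0.35·0.1869 + 0.45·0.8131) ≈ 0.1516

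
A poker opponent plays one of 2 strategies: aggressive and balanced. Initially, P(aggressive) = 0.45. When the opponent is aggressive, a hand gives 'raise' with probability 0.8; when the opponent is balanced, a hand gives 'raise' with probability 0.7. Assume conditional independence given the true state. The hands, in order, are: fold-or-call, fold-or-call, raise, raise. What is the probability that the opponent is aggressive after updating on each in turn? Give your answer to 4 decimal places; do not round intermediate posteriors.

After 'fold-or-call': P(aggressive) = 0.2·0.4500 / (0.2·0.4500 + 0.3·0.5500) ≈ 0.3529
After 'fold-or-call': P(aggressive) = 0.2·0.3529 / (0.2·0.3529 + 0.3·0.6471) ≈ 0.2667
After 'raise': P(aggressive) = 0.8·0.2667 / (0.8·0.2667 + 0.7·0.7333) ≈ 0.2936
After 'raise': P(aggressive) = 0.8·0.2936 / (0.8·0.2936 + 0.7·0.7064) ≈ 0.3220

0.3220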